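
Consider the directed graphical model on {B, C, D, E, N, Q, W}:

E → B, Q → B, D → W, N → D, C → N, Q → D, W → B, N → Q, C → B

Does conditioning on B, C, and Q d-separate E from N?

There are 5 undirected paths between E and N; checking each against the conditioning set {B, C, Q}:
  1. E → B ← C → N — B:collider[open]; C:fork[blocks] ⇒ blocked
  2. E → B ← W ← D ← N — B:collider[open]; W:chain[open]; D:chain[open] ⇒ active
  3. E → B ← W ← D ← Q ← N — B:collider[open]; W:chain[open]; D:chain[open]; Q:chain[blocks] ⇒ blocked
  4. E → B ← Q ← N — B:collider[open]; Q:chain[blocks] ⇒ blocked
  5. E → B ← Q → D ← N — B:collider[open]; Q:fork[blocks]; D:collider[open] ⇒ blocked
Because an active path exists, E and N are not d-separated.

No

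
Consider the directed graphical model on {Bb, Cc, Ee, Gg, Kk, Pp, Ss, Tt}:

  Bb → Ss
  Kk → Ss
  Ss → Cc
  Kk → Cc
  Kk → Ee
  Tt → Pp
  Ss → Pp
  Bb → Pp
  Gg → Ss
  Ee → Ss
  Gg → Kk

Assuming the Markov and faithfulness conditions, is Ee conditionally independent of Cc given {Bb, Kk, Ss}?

Yes

6 paths connect Ee and Cc; each must be blocked for d-separation to hold:
Path 1: Ee → Ss ← Kk → Cc
  Kk is a fork here and Kk is conditioned on, so the path is blocked at Kk.
Path 2: Ee → Ss ← Gg → Kk → Cc
  Kk is a chain here and Kk is conditioned on, so the path is blocked at Kk.
Path 3: Ee → Ss → Cc
  Ss is a chain here and Ss is conditioned on, so the path is blocked at Ss.
Path 4: Ee ← Kk → Ss → Cc
  Kk is a fork here and Kk is conditioned on, so the path is blocked at Kk.
Path 5: Ee ← Kk ← Gg → Ss → Cc
  Kk is a chain here and Kk is conditioned on, so the path is blocked at Kk.
Path 6: Ee ← Kk → Cc
  Kk is a fork here and Kk is conditioned on, so the path is blocked at Kk.
Every path is blocked, so Ee and Cc are d-separated given {Bb, Kk, Ss}.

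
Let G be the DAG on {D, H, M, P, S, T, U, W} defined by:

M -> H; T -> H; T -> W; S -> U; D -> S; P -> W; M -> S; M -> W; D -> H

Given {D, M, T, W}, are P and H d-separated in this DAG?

There are 3 undirected paths between P and H; checking each against the conditioning set {D, M, T, W}:
  1. P → W ← T → H — W:collider[open]; T:fork[blocks] ⇒ blocked
  2. P → W ← M → H — W:collider[open]; M:fork[blocks] ⇒ blocked
  3. P → W ← M → S ← D → H — W:collider[open]; M:fork[blocks]; S:collider[blocks]; D:fork[blocks] ⇒ blocked
Since every path is blocked, d-separation holds.

Yes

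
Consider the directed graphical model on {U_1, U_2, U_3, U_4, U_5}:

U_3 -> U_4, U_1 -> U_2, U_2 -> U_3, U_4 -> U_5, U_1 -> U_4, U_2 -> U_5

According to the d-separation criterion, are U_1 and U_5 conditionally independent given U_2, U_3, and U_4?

Yes

Enumerating the 4 paths from U_1 to U_5 and testing each for blocking by {U_2, U_3, U_4}:
Path 1: U_1 → U_2 → U_3 → U_4 → U_5
  U_2 is a chain here and U_2 is conditioned on, so the path is blocked at U_2.
Path 2: U_1 → U_2 → U_5
  U_2 is a chain here and U_2 is conditioned on, so the path is blocked at U_2.
Path 3: U_1 → U_4 ← U_3 ← U_2 → U_5
  U_3 is a chain here and U_3 is conditioned on, so the path is blocked at U_3.
Path 4: U_1 → U_4 → U_5
  U_4 is a chain here and U_4 is conditioned on, so the path is blocked at U_4.
Since every path is blocked, d-separation holds.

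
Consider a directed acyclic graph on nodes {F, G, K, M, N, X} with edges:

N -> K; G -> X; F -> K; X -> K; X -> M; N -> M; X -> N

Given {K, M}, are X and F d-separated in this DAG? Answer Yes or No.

No

3 paths connect X and F; each must be blocked for d-separation to hold:
  1. X → M ← N → K ← F — M:collider[open]; N:fork[open]; K:collider[open] ⇒ active
  2. X → K ← F — K:collider[open] ⇒ active
  3. X → N → K ← F — N:chain[open]; K:collider[open] ⇒ active
Because an active path exists, X and F are not d-separated.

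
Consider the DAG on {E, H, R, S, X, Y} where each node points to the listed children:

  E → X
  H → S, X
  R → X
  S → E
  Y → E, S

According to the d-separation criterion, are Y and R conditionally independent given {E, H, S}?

Yes

Enumerating the 4 paths from Y to R and testing each for blocking by {E, H, S}:
Path 1: Y → E → X ← R
  E is a chain here and E is conditioned on, so the path is blocked at E.
Path 2: Y → E ← S ← H → X ← R
  S is a chain here and S is conditioned on, so the path is blocked at S.
Path 3: Y → S ← H → X ← R
  H is a fork here and H is conditioned on, so the path is blocked at H.
Path 4: Y → S → E → X ← R
  S is a chain here and S is conditioned on, so the path is blocked at S.
Since every path is blocked, d-separation holds.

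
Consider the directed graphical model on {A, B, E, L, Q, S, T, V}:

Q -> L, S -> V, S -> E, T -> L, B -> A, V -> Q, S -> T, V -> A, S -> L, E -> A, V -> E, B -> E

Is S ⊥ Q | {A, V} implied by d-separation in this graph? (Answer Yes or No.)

We examine all 6 paths between S and Q:
Path 1: S → L ← Q
  L is a collider here and neither L nor any of its descendants is conditioned on, so the collider stays closed — the path is blocked at L.
Path 2: S → E → A ← V → Q
  V is a fork here and V is conditioned on, so the path is blocked at V.
Path 3: S → E ← V → Q
  V is a fork here and V is conditioned on, so the path is blocked at V.
Path 4: S → E ← B → A ← V → Q
  V is a fork here and V is conditioned on, so the path is blocked at V.
Path 5: S → T → L ← Q
  L is a collider here and neither L nor any of its descendants is conditioned on, so the collider stays closed — the path is blocked at L.
Path 6: S → V → Q
  V is a chain here and V is conditioned on, so the path is blocked at V.
Since every path is blocked, d-separation holds.

Yes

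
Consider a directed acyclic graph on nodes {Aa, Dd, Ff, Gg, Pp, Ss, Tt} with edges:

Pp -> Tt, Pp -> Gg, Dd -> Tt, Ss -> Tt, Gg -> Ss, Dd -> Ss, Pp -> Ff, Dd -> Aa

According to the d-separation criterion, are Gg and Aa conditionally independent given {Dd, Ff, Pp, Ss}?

Yes — Gg and Aa are d-separated given {Dd, Ff, Pp, Ss}.

Enumerating the 4 paths from Gg to Aa and testing each for blocking by {Dd, Ff, Pp, Ss}:
Path 1: Gg → Ss → Tt ← Dd → Aa
  Ss is a chain here and Ss is conditioned on, so the path is blocked at Ss.
Path 2: Gg → Ss ← Dd → Aa
  Dd is a fork here and Dd is conditioned on, so the path is blocked at Dd.
Path 3: Gg ← Pp → Tt ← Dd → Aa
  Pp is a fork here and Pp is conditioned on, so the path is blocked at Pp.
Path 4: Gg ← Pp → Tt ← Ss ← Dd → Aa
  Pp is a fork here and Pp is conditioned on, so the path is blocked at Pp.
Every path is blocked, so Gg and Aa are d-separated given {Dd, Ff, Pp, Ss}.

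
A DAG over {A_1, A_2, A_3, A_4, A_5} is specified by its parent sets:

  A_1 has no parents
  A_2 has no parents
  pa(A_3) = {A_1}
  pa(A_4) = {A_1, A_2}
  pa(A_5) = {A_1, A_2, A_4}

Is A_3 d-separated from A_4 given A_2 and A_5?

No

Enumerating the 3 paths from A_3 to A_4 and testing each for blocking by {A_2, A_5}:
Path 1: A_3 ← A_1 → A_4
  A_1 is a fork and A_1 is not conditioned on — no node blocks this path, so it is active.
Path 2: A_3 ← A_1 → A_5 ← A_4
  A_1 is a fork and A_1 is not conditioned on; A_5 is a collider and A_5 is conditioned on, which opens it — no node blocks this path, so it is active.
Path 3: A_3 ← A_1 → A_5 ← A_2 → A_4
  A_2 is a fork here and A_2 is conditioned on, so the path is blocked at A_2.
At least one path is unblocked, so d-separation fails.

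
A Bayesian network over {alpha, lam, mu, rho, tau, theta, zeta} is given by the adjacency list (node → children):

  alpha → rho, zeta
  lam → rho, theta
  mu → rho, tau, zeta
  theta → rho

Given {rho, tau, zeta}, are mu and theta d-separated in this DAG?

No — mu and theta are not d-separated given {rho, tau, zeta}.

We examine all 4 paths between mu and theta:
Path 1: mu → rho ← lam → theta
  rho is a collider and rho is conditioned on, which opens it; lam is a fork and lam is not conditioned on — no node blocks this path, so it is active.
Path 2: mu → rho ← theta
  rho is a collider and rho is conditioned on, which opens it — no node blocks this path, so it is active.
Path 3: mu → zeta ← alpha → rho ← lam → theta
  zeta is a collider and zeta is conditioned on, which opens it; alpha is a fork and alpha is not conditioned on; rho is a collider and rho is conditioned on, which opens it; lam is a fork and lam is not conditioned on — no node blocks this path, so it is active.
Path 4: mu → zeta ← alpha → rho ← theta
  zeta is a collider and zeta is conditioned on, which opens it; alpha is a fork and alpha is not conditioned on; rho is a collider and rho is conditioned on, which opens it — no node blocks this path, so it is active.
Because an active path exists, mu and theta are not d-separated.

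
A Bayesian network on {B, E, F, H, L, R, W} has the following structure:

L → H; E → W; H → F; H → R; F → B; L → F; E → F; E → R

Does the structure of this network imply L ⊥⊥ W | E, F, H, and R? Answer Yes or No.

There are 4 undirected paths between L and W; checking each against the conditioning set {E, F, H, R}:
Path 1: L → F ← E → W
  E is a fork here and E is conditioned on, so the path is blocked at E.
Path 2: L → F ← H → R ← E → W
  H is a fork here and H is conditioned on, so the path is blocked at H.
Path 3: L → H → F ← E → W
  H is a chain here and H is conditioned on, so the path is blocked at H.
Path 4: L → H → R ← E → W
  H is a chain here and H is conditioned on, so the path is blocked at H.
Every path is blocked, so L and W are d-separated given {E, F, H, R}.

Yes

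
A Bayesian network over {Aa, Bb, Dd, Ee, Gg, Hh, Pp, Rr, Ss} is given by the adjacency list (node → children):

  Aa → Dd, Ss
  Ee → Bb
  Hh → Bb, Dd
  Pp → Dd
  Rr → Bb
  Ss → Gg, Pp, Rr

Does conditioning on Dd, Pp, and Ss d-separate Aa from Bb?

No — Aa and Bb are not d-separated given {Dd, Pp, Ss}.

There are 4 undirected paths between Aa and Bb; checking each against the conditioning set {Dd, Pp, Ss}:
Path 1: Aa → Ss → Rr → Bb
  Ss is a chain here and Ss is conditioned on, so the path is blocked at Ss.
Path 2: Aa → Ss → Pp → Dd ← Hh → Bb
  Ss is a chain here and Ss is conditioned on, so the path is blocked at Ss.
Path 3: Aa → Dd ← Hh → Bb
  Dd is a collider and Dd is conditioned on, which opens it; Hh is a fork and Hh is not conditioned on — no node blocks this path, so it is active.
Path 4: Aa → Dd ← Pp ← Ss → Rr → Bb
  Pp is a chain here and Pp is conditioned on, so the path is blocked at Pp.
Because an active path exists, Aa and Bb are not d-separated.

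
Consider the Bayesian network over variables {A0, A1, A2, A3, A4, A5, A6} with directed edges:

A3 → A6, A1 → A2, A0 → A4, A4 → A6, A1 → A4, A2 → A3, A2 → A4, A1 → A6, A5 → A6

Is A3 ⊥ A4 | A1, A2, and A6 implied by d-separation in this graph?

No

We examine all 6 paths between A3 and A4:
  1. A3 → A6 ← A4 — A6:collider[open] ⇒ active
  2. A3 → A6 ← A1 → A4 — A6:collider[open]; A1:fork[blocks] ⇒ blocked
  3. A3 → A6 ← A1 → A2 → A4 — A6:collider[open]; A1:fork[blocks]; A2:chain[blocks] ⇒ blocked
  4. A3 ← A2 → A4 — A2:fork[blocks] ⇒ blocked
  5. A3 ← A2 ← A1 → A4 — A2:chain[blocks]; A1:fork[blocks] ⇒ blocked
  6. A3 ← A2 ← A1 → A6 ← A4 — A2:chain[blocks]; A1:fork[blocks]; A6:collider[open] ⇒ blocked
At least one path is unblocked, so d-separation fails.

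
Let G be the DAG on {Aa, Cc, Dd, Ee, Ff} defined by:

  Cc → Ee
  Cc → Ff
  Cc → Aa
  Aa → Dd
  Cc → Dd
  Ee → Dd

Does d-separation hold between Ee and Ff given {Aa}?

No — Ee and Ff are not d-separated given {Aa}.

There are 3 undirected paths between Ee and Ff; checking each against the conditioning set {Aa}:
Path 1: Ee → Dd ← Cc → Ff
  Dd is a collider here and neither Dd nor any of its descendants is conditioned on, so the collider stays closed — the path is blocked at Dd.
Path 2: Ee → Dd ← Aa ← Cc → Ff
  Dd is a collider here and neither Dd nor any of its descendants is conditioned on, so the collider stays closed — the path is blocked at Dd.
Path 3: Ee ← Cc → Ff
  Cc is a fork and Cc is not conditioned on — no node blocks this path, so it is active.
Since the path Ee ← Cc → Ff is active, Ee and Ff are not d-separated given {Aa}.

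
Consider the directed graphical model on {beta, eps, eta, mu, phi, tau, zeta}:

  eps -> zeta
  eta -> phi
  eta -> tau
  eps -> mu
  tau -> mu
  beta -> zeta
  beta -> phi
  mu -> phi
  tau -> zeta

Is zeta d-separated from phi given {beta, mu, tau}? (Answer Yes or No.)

Yes

Enumerating the 5 paths from zeta to phi and testing each for blocking by {beta, mu, tau}:
Path 1: zeta ← eps → mu → phi
  mu is a chain here and mu is conditioned on, so the path is blocked at mu.
Path 2: zeta ← eps → mu ← tau ← eta → phi
  tau is a chain here and tau is conditioned on, so the path is blocked at tau.
Path 3: zeta ← beta → phi
  beta is a fork here and beta is conditioned on, so the path is blocked at beta.
Path 4: zeta ← tau → mu → phi
  tau is a fork here and tau is conditioned on, so the path is blocked at tau.
Path 5: zeta ← tau ← eta → phi
  tau is a chain here and tau is conditioned on, so the path is blocked at tau.
Every path is blocked, so zeta and phi are d-separated given {beta, mu, tau}.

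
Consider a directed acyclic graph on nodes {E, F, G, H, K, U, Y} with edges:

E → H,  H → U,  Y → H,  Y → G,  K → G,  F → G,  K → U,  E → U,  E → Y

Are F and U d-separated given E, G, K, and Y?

Yes

We examine all 5 paths between F and U:
  1. F → G ← Y ← E → U — G:collider[open]; Y:chain[blocks]; E:fork[blocks] ⇒ blocked
  2. F → G ← Y ← E → H → U — G:collider[open]; Y:chain[blocks]; E:fork[blocks]; H:chain[open] ⇒ blocked
  3. F → G ← Y → H → U — G:collider[open]; Y:fork[blocks]; H:chain[open] ⇒ blocked
  4. F → G ← Y → H ← E → U — G:collider[open]; Y:fork[blocks]; H:collider[blocks]; E:fork[blocks] ⇒ blocked
  5. F → G ← K → U — G:collider[open]; K:fork[blocks] ⇒ blocked
Since every path is blocked, d-separation holds.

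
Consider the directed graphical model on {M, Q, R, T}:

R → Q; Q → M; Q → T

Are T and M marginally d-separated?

No

The only undirected path from T to M is:
Path 1: T ← Q → M
  Q is a fork and Q is not conditioned on — no node blocks this path, so it is active.
At least one path is unblocked, so d-separation fails.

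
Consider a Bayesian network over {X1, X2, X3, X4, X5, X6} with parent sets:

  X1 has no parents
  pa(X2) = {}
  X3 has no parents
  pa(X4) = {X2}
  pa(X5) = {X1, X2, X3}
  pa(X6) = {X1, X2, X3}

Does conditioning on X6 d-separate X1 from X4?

Enumerating the 4 paths from X1 to X4 and testing each for blocking by {X6}:
  1. X1 → X6 ← X3 → X5 ← X2 → X4 — X6:collider[open]; X3:fork[open]; X5:collider[blocks]; X2:fork[open] ⇒ blocked
  2. X1 → X6 ← X2 → X4 — X6:collider[open]; X2:fork[open] ⇒ active
  3. X1 → X5 ← X3 → X6 ← X2 → X4 — X5:collider[blocks]; X3:fork[open]; X6:collider[open]; X2:fork[open] ⇒ blocked
  4. X1 → X5 ← X2 → X4 — X5:collider[blocks]; X2:fork[open] ⇒ blocked
Since the path X1 → X6 ← X2 → X4 is active, X1 and X4 are not d-separated given {X6}.

No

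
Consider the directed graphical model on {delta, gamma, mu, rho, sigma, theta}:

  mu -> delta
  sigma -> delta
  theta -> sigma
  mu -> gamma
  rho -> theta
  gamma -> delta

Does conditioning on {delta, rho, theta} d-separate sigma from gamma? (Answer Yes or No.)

No

2 paths connect sigma and gamma; each must be blocked for d-separation to hold:
  1. sigma → delta ← gamma — delta:collider[open] ⇒ active
  2. sigma → delta ← mu → gamma — delta:collider[open]; mu:fork[open] ⇒ active
Because an active path exists, sigma and gamma are not d-separated.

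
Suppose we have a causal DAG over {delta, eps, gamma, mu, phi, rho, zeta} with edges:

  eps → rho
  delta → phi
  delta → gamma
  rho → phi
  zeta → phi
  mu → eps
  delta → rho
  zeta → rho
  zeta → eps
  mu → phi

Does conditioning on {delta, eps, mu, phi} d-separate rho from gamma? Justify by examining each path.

Yes

6 paths connect rho and gamma; each must be blocked for d-separation to hold:
Path 1: rho ← zeta → eps ← mu → phi ← delta → gamma
  mu is a fork here and mu is conditioned on, so the path is blocked at mu.
Path 2: rho ← zeta → phi ← delta → gamma
  delta is a fork here and delta is conditioned on, so the path is blocked at delta.
Path 3: rho ← eps ← mu → phi ← delta → gamma
  eps is a chain here and eps is conditioned on, so the path is blocked at eps.
Path 4: rho ← eps ← zeta → phi ← delta → gamma
  eps is a chain here and eps is conditioned on, so the path is blocked at eps.
Path 5: rho ← delta → gamma
  delta is a fork here and delta is conditioned on, so the path is blocked at delta.
Path 6: rho → phi ← delta → gamma
  delta is a fork here and delta is conditioned on, so the path is blocked at delta.
Since every path is blocked, d-separation holds.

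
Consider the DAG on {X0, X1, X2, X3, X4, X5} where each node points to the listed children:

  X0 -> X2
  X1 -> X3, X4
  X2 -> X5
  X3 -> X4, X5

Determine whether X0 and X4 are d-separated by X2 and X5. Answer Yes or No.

Yes

Enumerating the 2 paths from X0 to X4 and testing each for blocking by {X2, X5}:
Path 1: X0 → X2 → X5 ← X3 ← X1 → X4
  X2 is a chain here and X2 is conditioned on, so the path is blocked at X2.
Path 2: X0 → X2 → X5 ← X3 → X4
  X2 is a chain here and X2 is conditioned on, so the path is blocked at X2.
All paths are blocked; X0 ⊥ X4 | {X2, X5} holds.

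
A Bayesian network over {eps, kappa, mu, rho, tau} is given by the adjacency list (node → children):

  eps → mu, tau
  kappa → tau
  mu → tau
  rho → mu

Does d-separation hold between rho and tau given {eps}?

We examine all 2 paths between rho and tau:
Path 1: rho → mu → tau
  mu is a chain and mu is not conditioned on — no node blocks this path, so it is active.
Path 2: rho → mu ← eps → tau
  mu is a collider here and neither mu nor any of its descendants is conditioned on, so the collider stays closed — the path is blocked at mu.
Because an active path exists, rho and tau are not d-separated.

No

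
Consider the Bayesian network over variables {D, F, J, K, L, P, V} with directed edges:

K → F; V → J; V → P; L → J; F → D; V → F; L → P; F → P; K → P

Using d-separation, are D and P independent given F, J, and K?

Yes — D and P are d-separated given {F, J, K}.

There are 4 undirected paths between D and P; checking each against the conditioning set {F, J, K}:
  1. D ← F ← V → J ← L → P — F:chain[blocks]; V:fork[open]; J:collider[open]; L:fork[open] ⇒ blocked
  2. D ← F ← V → P — F:chain[blocks]; V:fork[open] ⇒ blocked
  3. D ← F ← K → P — F:chain[blocks]; K:fork[blocks] ⇒ blocked
  4. D ← F → P — F:fork[blocks] ⇒ blocked
All paths are blocked; D ⊥ P | {F, J, K} holds.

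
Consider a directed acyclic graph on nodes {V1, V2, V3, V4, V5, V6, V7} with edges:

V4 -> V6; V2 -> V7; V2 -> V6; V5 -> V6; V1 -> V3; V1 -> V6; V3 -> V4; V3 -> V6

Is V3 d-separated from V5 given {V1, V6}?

No

We examine all 3 paths between V3 and V5:
Path 1: V3 → V4 → V6 ← V5
  V4 is a chain and V4 is not conditioned on; V6 is a collider and V6 is conditioned on, which opens it — no node blocks this path, so it is active.
Path 2: V3 ← V1 → V6 ← V5
  V1 is a fork here and V1 is conditioned on, so the path is blocked at V1.
Path 3: V3 → V6 ← V5
  V6 is a collider and V6 is conditioned on, which opens it — no node blocks this path, so it is active.
Because an active path exists, V3 and V5 are not d-separated.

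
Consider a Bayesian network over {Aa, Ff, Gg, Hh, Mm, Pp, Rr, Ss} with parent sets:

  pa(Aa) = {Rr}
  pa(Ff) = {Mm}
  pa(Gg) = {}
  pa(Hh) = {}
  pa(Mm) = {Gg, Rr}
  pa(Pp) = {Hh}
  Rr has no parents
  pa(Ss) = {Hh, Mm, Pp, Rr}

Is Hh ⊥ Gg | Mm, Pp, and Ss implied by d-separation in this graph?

No

4 paths connect Hh and Gg; each must be blocked for d-separation to hold:
Path 1: Hh → Pp → Ss ← Mm ← Gg
  Pp is a chain here and Pp is conditioned on, so the path is blocked at Pp.
Path 2: Hh → Pp → Ss ← Rr → Mm ← Gg
  Pp is a chain here and Pp is conditioned on, so the path is blocked at Pp.
Path 3: Hh → Ss ← Mm ← Gg
  Mm is a chain here and Mm is conditioned on, so the path is blocked at Mm.
Path 4: Hh → Ss ← Rr → Mm ← Gg
  Ss is a collider and Ss is conditioned on, which opens it; Rr is a fork and Rr is not conditioned on; Mm is a collider and Mm is conditioned on, which opens it — no node blocks this path, so it is active.
Because an active path exists, Hh and Gg are not d-separated.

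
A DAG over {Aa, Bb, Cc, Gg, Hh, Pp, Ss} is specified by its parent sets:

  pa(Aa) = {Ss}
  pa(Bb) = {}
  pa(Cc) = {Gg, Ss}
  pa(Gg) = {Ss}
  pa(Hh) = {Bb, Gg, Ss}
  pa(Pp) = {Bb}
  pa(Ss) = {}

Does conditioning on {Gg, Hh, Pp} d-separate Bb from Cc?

No — Bb and Cc are not d-separated given {Gg, Hh, Pp}.

4 paths connect Bb and Cc; each must be blocked for d-separation to hold:
Path 1: Bb → Hh ← Ss → Gg → Cc
  Gg is a chain here and Gg is conditioned on, so the path is blocked at Gg.
Path 2: Bb → Hh ← Ss → Cc
  Hh is a collider and Hh is conditioned on, which opens it; Ss is a fork and Ss is not conditioned on — no node blocks this path, so it is active.
Path 3: Bb → Hh ← Gg ← Ss → Cc
  Gg is a chain here and Gg is conditioned on, so the path is blocked at Gg.
Path 4: Bb → Hh ← Gg → Cc
  Gg is a fork here and Gg is conditioned on, so the path is blocked at Gg.
At least one path is unblocked, so d-separation fails.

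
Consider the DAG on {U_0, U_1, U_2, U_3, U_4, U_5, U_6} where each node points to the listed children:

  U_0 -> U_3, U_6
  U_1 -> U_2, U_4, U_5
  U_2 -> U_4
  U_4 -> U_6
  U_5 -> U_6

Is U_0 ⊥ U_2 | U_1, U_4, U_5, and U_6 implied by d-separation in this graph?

Enumerating the 4 paths from U_0 to U_2 and testing each for blocking by {U_1, U_4, U_5, U_6}:
  1. U_0 → U_6 ← U_4 ← U_2 — U_6:collider[open]; U_4:chain[blocks] ⇒ blocked
  2. U_0 → U_6 ← U_4 ← U_1 → U_2 — U_6:collider[open]; U_4:chain[blocks]; U_1:fork[blocks] ⇒ blocked
  3. U_0 → U_6 ← U_5 ← U_1 → U_4 ← U_2 — U_6:collider[open]; U_5:chain[blocks]; U_1:fork[blocks]; U_4:collider[open] ⇒ blocked
  4. U_0 → U_6 ← U_5 ← U_1 → U_2 — U_6:collider[open]; U_5:chain[blocks]; U_1:fork[blocks] ⇒ blocked
All paths are blocked; U_0 ⊥ U_2 | {U_1, U_4, U_5, U_6} holds.

Yes — U_0 and U_2 are d-separated given {U_1, U_4, U_5, U_6}.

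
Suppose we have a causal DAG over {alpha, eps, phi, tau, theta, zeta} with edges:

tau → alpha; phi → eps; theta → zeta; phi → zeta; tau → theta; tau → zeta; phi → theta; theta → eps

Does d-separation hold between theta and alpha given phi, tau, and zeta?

Yes — theta and alpha are d-separated given {phi, tau, zeta}.

4 paths connect theta and alpha; each must be blocked for d-separation to hold:
  1. theta → eps ← phi → zeta ← tau → alpha — eps:collider[blocks]; phi:fork[blocks]; zeta:collider[open]; tau:fork[blocks] ⇒ blocked
  2. theta ← phi → zeta ← tau → alpha — phi:fork[blocks]; zeta:collider[open]; tau:fork[blocks] ⇒ blocked
  3. theta → zeta ← tau → alpha — zeta:collider[open]; tau:fork[blocks] ⇒ blocked
  4. theta ← tau → alpha — tau:fork[blocks] ⇒ blocked
All paths are blocked; theta ⊥ alpha | {phi, tau, zeta} holds.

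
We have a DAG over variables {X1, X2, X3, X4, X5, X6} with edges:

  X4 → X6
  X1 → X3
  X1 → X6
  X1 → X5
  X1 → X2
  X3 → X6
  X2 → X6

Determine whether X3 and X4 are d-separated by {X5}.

Yes

We examine all 3 paths between X3 and X4:
Path 1: X3 → X6 ← X4
  X6 is a collider here and neither X6 nor any of its descendants is conditioned on, so the collider stays closed — the path is blocked at X6.
Path 2: X3 ← X1 → X6 ← X4
  X6 is a collider here and neither X6 nor any of its descendants is conditioned on, so the collider stays closed — the path is blocked at X6.
Path 3: X3 ← X1 → X2 → X6 ← X4
  X6 is a collider here and neither X6 nor any of its descendants is conditioned on, so the collider stays closed — the path is blocked at X6.
Since every path is blocked, d-separation holds.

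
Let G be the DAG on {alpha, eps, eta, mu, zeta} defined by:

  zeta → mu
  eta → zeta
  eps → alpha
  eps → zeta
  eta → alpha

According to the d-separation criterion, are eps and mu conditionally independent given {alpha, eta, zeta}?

Enumerating the 2 paths from eps to mu and testing each for blocking by {alpha, eta, zeta}:
  1. eps → zeta → mu — zeta:chain[blocks] ⇒ blocked
  2. eps → alpha ← eta → zeta → mu — alpha:collider[open]; eta:fork[blocks]; zeta:chain[blocks] ⇒ blocked
Every path is blocked, so eps and mu are d-separated given {alpha, eta, zeta}.

Yes — eps and mu are d-separated given {alpha, eta, zeta}.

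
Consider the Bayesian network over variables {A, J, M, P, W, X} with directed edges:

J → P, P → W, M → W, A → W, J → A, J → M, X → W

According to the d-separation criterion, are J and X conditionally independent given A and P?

Enumerating the 3 paths from J to X and testing each for blocking by {A, P}:
  1. J → P → W ← X — P:chain[blocks]; W:collider[blocks] ⇒ blocked
  2. J → M → W ← X — M:chain[open]; W:collider[blocks] ⇒ blocked
  3. J → A → W ← X — A:chain[blocks]; W:collider[blocks] ⇒ blocked
Every path is blocked, so J and X are d-separated given {A, P}.

Yes — J and X are d-separated given {A, P}.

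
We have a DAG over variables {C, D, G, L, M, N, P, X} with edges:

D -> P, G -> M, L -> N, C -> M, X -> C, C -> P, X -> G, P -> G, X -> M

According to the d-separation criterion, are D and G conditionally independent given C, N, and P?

Yes

There are 5 undirected paths between D and G; checking each against the conditioning set {C, N, P}:
Path 1: D → P ← C → M ← G
  C is a fork here and C is conditioned on, so the path is blocked at C.
Path 2: D → P ← C → M ← X → G
  C is a fork here and C is conditioned on, so the path is blocked at C.
Path 3: D → P ← C ← X → M ← G
  C is a chain here and C is conditioned on, so the path is blocked at C.
Path 4: D → P ← C ← X → G
  C is a chain here and C is conditioned on, so the path is blocked at C.
Path 5: D → P → G
  P is a chain here and P is conditioned on, so the path is blocked at P.
All paths are blocked; D ⊥ G | {C, N, P} holds.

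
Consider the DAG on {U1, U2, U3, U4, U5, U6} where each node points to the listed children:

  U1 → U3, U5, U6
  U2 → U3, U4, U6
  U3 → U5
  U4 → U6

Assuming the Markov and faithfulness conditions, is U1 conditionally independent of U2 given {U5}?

No

We examine all 4 paths between U1 and U2:
  1. U1 → U5 ← U3 ← U2 — U5:collider[open]; U3:chain[open] ⇒ active
  2. U1 → U6 ← U4 ← U2 — U6:collider[blocks]; U4:chain[open] ⇒ blocked
  3. U1 → U6 ← U2 — U6:collider[blocks] ⇒ blocked
  4. U1 → U3 ← U2 — U3:collider[open] ⇒ active
Since the path U1 → U5 ← U3 ← U2 is active, U1 and U2 are not d-separated given {U5}.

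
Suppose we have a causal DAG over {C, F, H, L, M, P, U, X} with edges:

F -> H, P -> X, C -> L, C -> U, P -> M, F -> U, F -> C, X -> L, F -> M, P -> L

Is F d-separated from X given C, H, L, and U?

Yes

6 paths connect F and X; each must be blocked for d-separation to hold:
Path 1: F → U ← C → L ← X
  C is a fork here and C is conditioned on, so the path is blocked at C.
Path 2: F → U ← C → L ← P → X
  C is a fork here and C is conditioned on, so the path is blocked at C.
Path 3: F → M ← P → X
  M is a collider here and neither M nor any of its descendants is conditioned on, so the collider stays closed — the path is blocked at M.
Path 4: F → M ← P → L ← X
  M is a collider here and neither M nor any of its descendants is conditioned on, so the collider stays closed — the path is blocked at M.
Path 5: F → C → L ← X
  C is a chain here and C is conditioned on, so the path is blocked at C.
Path 6: F → C → L ← P → X
  C is a chain here and C is conditioned on, so the path is blocked at C.
Since every path is blocked, d-separation holds.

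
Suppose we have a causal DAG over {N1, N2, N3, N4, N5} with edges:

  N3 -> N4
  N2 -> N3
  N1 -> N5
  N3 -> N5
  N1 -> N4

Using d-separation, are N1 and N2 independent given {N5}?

There are 2 undirected paths between N1 and N2; checking each against the conditioning set {N5}:
  1. N1 → N4 ← N3 ← N2 — N4:collider[blocks]; N3:chain[open] ⇒ blocked
  2. N1 → N5 ← N3 ← N2 — N5:collider[open]; N3:chain[open] ⇒ active
Because an active path exists, N1 and N2 are not d-separated.

No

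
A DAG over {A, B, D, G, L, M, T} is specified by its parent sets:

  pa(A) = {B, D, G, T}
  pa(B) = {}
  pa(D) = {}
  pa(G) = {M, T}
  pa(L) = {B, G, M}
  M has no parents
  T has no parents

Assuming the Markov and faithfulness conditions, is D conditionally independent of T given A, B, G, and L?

4 paths connect D and T; each must be blocked for d-separation to hold:
  1. D → A ← T — A:collider[open] ⇒ active
  2. D → A ← B → L ← M → G ← T — A:collider[open]; B:fork[blocks]; L:collider[open]; M:fork[open]; G:collider[open] ⇒ blocked
  3. D → A ← B → L ← G ← T — A:collider[open]; B:fork[blocks]; L:collider[open]; G:chain[blocks] ⇒ blocked
  4. D → A ← G ← T — A:collider[open]; G:chain[blocks] ⇒ blocked
Since the path D → A ← T is active, D and T are not d-separated given {A, B, G, L}.

No — D and T are not d-separated given {A, B, G, L}.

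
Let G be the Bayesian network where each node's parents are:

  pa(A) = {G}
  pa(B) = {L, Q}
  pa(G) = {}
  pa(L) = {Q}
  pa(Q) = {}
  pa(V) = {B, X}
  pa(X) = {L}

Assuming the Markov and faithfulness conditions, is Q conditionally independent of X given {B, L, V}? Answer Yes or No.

Yes

Enumerating the 4 paths from Q to X and testing each for blocking by {B, L, V}:
Path 1: Q → B → V ← X
  B is a chain here and B is conditioned on, so the path is blocked at B.
Path 2: Q → B ← L → X
  L is a fork here and L is conditioned on, so the path is blocked at L.
Path 3: Q → L → B → V ← X
  L is a chain here and L is conditioned on, so the path is blocked at L.
Path 4: Q → L → X
  L is a chain here and L is conditioned on, so the path is blocked at L.
Since every path is blocked, d-separation holds.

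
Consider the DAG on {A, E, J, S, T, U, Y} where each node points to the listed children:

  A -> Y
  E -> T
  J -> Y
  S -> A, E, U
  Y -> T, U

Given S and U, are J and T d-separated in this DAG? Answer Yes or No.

No — J and T are not d-separated given {S, U}.

We examine all 3 paths between J and T:
Path 1: J → Y → U ← S → E → T
  S is a fork here and S is conditioned on, so the path is blocked at S.
Path 2: J → Y → T
  Y is a chain and Y is not conditioned on — no node blocks this path, so it is active.
Path 3: J → Y ← A ← S → E → T
  S is a fork here and S is conditioned on, so the path is blocked at S.
Since the path J → Y → T is active, J and T are not d-separated given {S, U}.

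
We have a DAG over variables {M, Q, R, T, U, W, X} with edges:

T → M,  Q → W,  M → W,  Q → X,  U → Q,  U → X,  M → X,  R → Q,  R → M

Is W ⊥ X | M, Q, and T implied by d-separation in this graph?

Yes

Enumerating the 6 paths from W to X and testing each for blocking by {M, Q, T}:
  1. W ← M ← R → Q ← U → X — M:chain[blocks]; R:fork[open]; Q:collider[open]; U:fork[open] ⇒ blocked
  2. W ← M ← R → Q → X — M:chain[blocks]; R:fork[open]; Q:chain[blocks] ⇒ blocked
  3. W ← M → X — M:fork[blocks] ⇒ blocked
  4. W ← Q ← R → M → X — Q:chain[blocks]; R:fork[open]; M:chain[blocks] ⇒ blocked
  5. W ← Q ← U → X — Q:chain[blocks]; U:fork[open] ⇒ blocked
  6. W ← Q → X — Q:fork[blocks] ⇒ blocked
All paths are blocked; W ⊥ X | {M, Q, T} holds.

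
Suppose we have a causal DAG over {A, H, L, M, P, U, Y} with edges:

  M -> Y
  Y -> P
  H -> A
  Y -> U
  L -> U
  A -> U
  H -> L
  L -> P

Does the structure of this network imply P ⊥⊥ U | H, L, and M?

No — P and U are not d-separated given {H, L, M}.

3 paths connect P and U; each must be blocked for d-separation to hold:
Path 1: P ← Y → U
  Y is a fork and Y is not conditioned on — no node blocks this path, so it is active.
Path 2: P ← L → U
  L is a fork here and L is conditioned on, so the path is blocked at L.
Path 3: P ← L ← H → A → U
  L is a chain here and L is conditioned on, so the path is blocked at L.
Because an active path exists, P and U are not d-separated.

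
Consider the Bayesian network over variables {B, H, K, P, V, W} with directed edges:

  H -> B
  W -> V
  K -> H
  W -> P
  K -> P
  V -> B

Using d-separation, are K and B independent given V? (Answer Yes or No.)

No

Enumerating the 2 paths from K to B and testing each for blocking by {V}:
Path 1: K → H → B
  H is a chain and H is not conditioned on — no node blocks this path, so it is active.
Path 2: K → P ← W → V → B
  P is a collider here and neither P nor any of its descendants is conditioned on, so the collider stays closed — the path is blocked at P.
At least one path is unblocked, so d-separation fails.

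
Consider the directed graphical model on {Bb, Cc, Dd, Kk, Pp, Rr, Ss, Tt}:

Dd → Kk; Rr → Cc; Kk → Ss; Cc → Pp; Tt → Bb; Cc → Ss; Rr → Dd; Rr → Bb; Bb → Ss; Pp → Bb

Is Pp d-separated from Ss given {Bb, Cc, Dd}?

We examine all 6 paths between Pp and Ss:
Path 1: Pp ← Cc → Ss
  Cc is a fork here and Cc is conditioned on, so the path is blocked at Cc.
Path 2: Pp ← Cc ← Rr → Dd → Kk → Ss
  Cc is a chain here and Cc is conditioned on, so the path is blocked at Cc.
Path 3: Pp ← Cc ← Rr → Bb → Ss
  Cc is a chain here and Cc is conditioned on, so the path is blocked at Cc.
Path 4: Pp → Bb → Ss
  Bb is a chain here and Bb is conditioned on, so the path is blocked at Bb.
Path 5: Pp → Bb ← Rr → Cc → Ss
  Cc is a chain here and Cc is conditioned on, so the path is blocked at Cc.
Path 6: Pp → Bb ← Rr → Dd → Kk → Ss
  Dd is a chain here and Dd is conditioned on, so the path is blocked at Dd.
All paths are blocked; Pp ⊥ Ss | {Bb, Cc, Dd} holds.

Yes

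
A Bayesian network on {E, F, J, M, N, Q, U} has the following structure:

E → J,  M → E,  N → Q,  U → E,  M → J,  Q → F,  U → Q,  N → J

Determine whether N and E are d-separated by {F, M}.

No

There are 3 undirected paths between N and E; checking each against the conditioning set {F, M}:
Path 1: N → Q ← U → E
  Q is a collider and its descendant F is conditioned on, which opens it; U is a fork and U is not conditioned on — no node blocks this path, so it is active.
Path 2: N → J ← M → E
  J is a collider here and neither J nor any of its descendants is conditioned on, so the collider stays closed — the path is blocked at J.
Path 3: N → J ← E
  J is a collider here and neither J nor any of its descendants is conditioned on, so the collider stays closed — the path is blocked at J.
At least one path is unblocked, so d-separation fails.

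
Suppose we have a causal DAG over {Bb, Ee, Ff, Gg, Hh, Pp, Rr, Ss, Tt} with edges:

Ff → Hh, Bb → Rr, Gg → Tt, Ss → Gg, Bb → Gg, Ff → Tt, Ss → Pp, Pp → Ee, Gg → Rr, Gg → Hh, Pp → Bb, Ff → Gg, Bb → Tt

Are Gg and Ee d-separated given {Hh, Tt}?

No

Enumerating the 6 paths from Gg to Ee and testing each for blocking by {Hh, Tt}:
  1. Gg ← Ff → Tt ← Bb ← Pp → Ee — Ff:fork[open]; Tt:collider[open]; Bb:chain[open]; Pp:fork[open] ⇒ active
  2. Gg → Rr ← Bb ← Pp → Ee — Rr:collider[blocks]; Bb:chain[open]; Pp:fork[open] ⇒ blocked
  3. Gg ← Bb ← Pp → Ee — Bb:chain[open]; Pp:fork[open] ⇒ active
  4. Gg → Tt ← Bb ← Pp → Ee — Tt:collider[open]; Bb:chain[open]; Pp:fork[open] ⇒ active
  5. Gg → Hh ← Ff → Tt ← Bb ← Pp → Ee — Hh:collider[open]; Ff:fork[open]; Tt:collider[open]; Bb:chain[open]; Pp:fork[open] ⇒ active
  6. Gg ← Ss → Pp → Ee — Ss:fork[open]; Pp:chain[open] ⇒ active
Because an active path exists, Gg and Ee are not d-separated.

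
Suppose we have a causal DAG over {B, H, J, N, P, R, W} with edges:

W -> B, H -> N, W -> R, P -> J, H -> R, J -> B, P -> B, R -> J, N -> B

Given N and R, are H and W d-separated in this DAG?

No — H and W are not d-separated given {N, R}.

Enumerating the 6 paths from H to W and testing each for blocking by {N, R}:
Path 1: H → N → B ← P → J ← R ← W
  N is a chain here and N is conditioned on, so the path is blocked at N.
Path 2: H → N → B ← J ← R ← W
  N is a chain here and N is conditioned on, so the path is blocked at N.
Path 3: H → N → B ← W
  N is a chain here and N is conditioned on, so the path is blocked at N.
Path 4: H → R → J ← P → B ← W
  R is a chain here and R is conditioned on, so the path is blocked at R.
Path 5: H → R → J → B ← W
  R is a chain here and R is conditioned on, so the path is blocked at R.
Path 6: H → R ← W
  R is a collider and R is conditioned on, which opens it — no node blocks this path, so it is active.
Because an active path exists, H and W are not d-separated.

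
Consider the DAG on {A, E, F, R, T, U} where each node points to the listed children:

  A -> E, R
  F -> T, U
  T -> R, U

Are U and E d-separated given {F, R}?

No

We examine all 2 paths between U and E:
Path 1: U ← F → T → R ← A → E
  F is a fork here and F is conditioned on, so the path is blocked at F.
Path 2: U ← T → R ← A → E
  T is a fork and T is not conditioned on; R is a collider and R is conditioned on, which opens it; A is a fork and A is not conditioned on — no node blocks this path, so it is active.
Since the path U ← T → R ← A → E is active, U and E are not d-separated given {F, R}.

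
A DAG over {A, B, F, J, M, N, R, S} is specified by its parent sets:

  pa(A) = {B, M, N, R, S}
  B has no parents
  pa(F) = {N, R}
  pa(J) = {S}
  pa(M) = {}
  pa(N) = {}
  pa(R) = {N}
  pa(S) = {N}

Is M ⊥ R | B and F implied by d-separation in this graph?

Yes — M and R are d-separated given {B, F}.

There are 5 undirected paths between M and R; checking each against the conditioning set {B, F}:
Path 1: M → A ← S ← N → R
  A is a collider here and neither A nor any of its descendants is conditioned on, so the collider stays closed — the path is blocked at A.
Path 2: M → A ← S ← N → F ← R
  A is a collider here and neither A nor any of its descendants is conditioned on, so the collider stays closed — the path is blocked at A.
Path 3: M → A ← R
  A is a collider here and neither A nor any of its descendants is conditioned on, so the collider stays closed — the path is blocked at A.
Path 4: M → A ← N → R
  A is a collider here and neither A nor any of its descendants is conditioned on, so the collider stays closed — the path is blocked at A.
Path 5: M → A ← N → F ← R
  A is a collider here and neither A nor any of its descendants is conditioned on, so the collider stays closed — the path is blocked at A.
Since every path is blocked, d-separation holds.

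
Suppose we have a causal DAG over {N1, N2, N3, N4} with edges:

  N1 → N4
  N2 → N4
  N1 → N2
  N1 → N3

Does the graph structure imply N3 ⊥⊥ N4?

We examine all 2 paths between N3 and N4:
Path 1: N3 ← N1 → N4
  N1 is a fork and N1 is not conditioned on — no node blocks this path, so it is active.
Path 2: N3 ← N1 → N2 → N4
  N1 is a fork and N1 is not conditioned on; N2 is a chain and N2 is not conditioned on — no node blocks this path, so it is active.
At least one path is unblocked, so d-separation fails.

No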